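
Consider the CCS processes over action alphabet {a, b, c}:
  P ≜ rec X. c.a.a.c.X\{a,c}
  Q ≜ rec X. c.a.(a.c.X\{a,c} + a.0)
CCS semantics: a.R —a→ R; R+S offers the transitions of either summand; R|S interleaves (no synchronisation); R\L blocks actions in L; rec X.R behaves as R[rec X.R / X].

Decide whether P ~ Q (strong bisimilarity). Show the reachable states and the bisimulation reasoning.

not bisimilar

LTS(P): 5 reachable states
  p0 = rec X. c.a.a.c.X\{a,c} ⊢ --c--▸ p1
  p1 = a.a.c.(rec X. c.a.a.c.X\{a,c})\{a,c} ⊢ --a--▸ p2
  p2 = a.c.(rec X. c.a.a.c.X\{a,c})\{a,c} ⊢ --a--▸ p3
  p3 = c.(rec X. c.a.a.c.X\{a,c})\{a,c} ⊢ --c--▸ p4
  p4 = (rec X. c.a.a.c.X\{a,c})\{a,c} ⊢ stopped
LTS(Q): 6 reachable states
  q0 = rec X. c.a.(a.c.X\{a,c} + a.0) ⊢ --c--▸ q1
  q1 = a.(a.c.(rec X. c.a.(a.c.X\{a,c} + a.0))\{a,c} + a.0) ⊢ --a--▸ q2
  q2 = a.c.(rec X. c.a.(a.c.X\{a,c} + a.0))\{a,c} + a.0 ⊢ --a--▸ q3, --a--▸ q4
  q3 = 0 ⊢ stopped
  q4 = c.(rec X. c.a.(a.c.X\{a,c} + a.0))\{a,c} ⊢ --c--▸ q5
  q5 = (rec X. c.a.(a.c.X\{a,c} + a.0))\{a,c} ⊢ stopped
Coarsest stable partition (strong bisimilarity classes):
  B0 = {p0}
  B1 = {p1}
  B2 = {p2}
  B3 = {p3, q4}
  B4 = {p4, q3, q5}
  B5 = {q0}
  B6 = {q1}
  B7 = {q2}
p0 ∈ B0, q0 ∈ B5 → different blocks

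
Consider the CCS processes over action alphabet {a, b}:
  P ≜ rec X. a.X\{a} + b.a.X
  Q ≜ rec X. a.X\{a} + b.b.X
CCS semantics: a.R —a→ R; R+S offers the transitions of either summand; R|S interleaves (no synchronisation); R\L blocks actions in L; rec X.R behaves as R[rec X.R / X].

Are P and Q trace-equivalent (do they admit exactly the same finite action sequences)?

traces(P) ≠ traces(Q) — witness ⟨ba⟩

LTS(P): 4 reachable states
  u0 = rec X. a.X\{a} + b.a.X :: --a--▸ u1, --b--▸ u2
  u1 = (rec X. a.X\{a} + b.a.X)\{a} :: --b--▸ u3
  u2 = a.(rec X. a.X\{a} + b.a.X) :: --a--▸ u0
  u3 = (a.(rec X. a.X\{a} + b.a.X))\{a} :: deadlocked
LTS(Q): 4 reachable states
  v0 = rec X. a.X\{a} + b.b.X :: --a--▸ v1, --b--▸ v2
  v1 = (rec X. a.X\{a} + b.b.X)\{a} :: --b--▸ v3
  v2 = b.(rec X. a.X\{a} + b.b.X) :: --b--▸ v0
  v3 = (b.(rec X. a.X\{a} + b.b.X))\{a} :: --b--▸ v1
Executing ba from P (initial set {u0}):
  step 1 (b): {u2}
  step 2 (a): {u0}
  P completes σ.
Executing ba from Q (initial set {v0}):
  step 1 (b): {v2}
  step 2 (a): ∅ (Q stuck)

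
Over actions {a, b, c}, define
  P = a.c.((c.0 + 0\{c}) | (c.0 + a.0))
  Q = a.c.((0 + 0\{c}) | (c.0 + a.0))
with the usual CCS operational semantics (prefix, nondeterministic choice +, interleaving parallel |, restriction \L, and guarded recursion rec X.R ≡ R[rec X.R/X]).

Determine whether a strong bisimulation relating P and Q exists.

P ≁ Q

LTS(P): 6 reachable states
  s0 = a.c.((c.0 + 0\{c}) | (c.0 + a.0)) | -a-> s1
  s1 = c.((c.0 + 0\{c}) | (c.0 + a.0)) | -c-> s2
  s2 = (c.0 + 0\{c}) | (c.0 + a.0) | -a-> s3, -c-> s3, -c-> s4
  s3 = (c.0 + 0\{c}) | 0 | -c-> s5
  s4 = 0 | (c.0 + a.0) | -a-> s5, -c-> s5
  s5 = 0 | 0 | stopped
LTS(Q): 4 reachable states
  t0 = a.c.((0 + 0\{c}) | (c.0 + a.0)) | -a-> t1
  t1 = c.((0 + 0\{c}) | (c.0 + a.0)) | -c-> t2
  t2 = (0 + 0\{c}) | (c.0 + a.0) | -a-> t3, -c-> t3
  t3 = (0 + 0\{c}) | 0 | stopped
Bisimilarity quotient blocks:
  B0 = {s0}
  B1 = {s1}
  B2 = {s2}
  B3 = {s3}
  B4 = {s5, t3}
  B5 = {s4, t2}
  B6 = {t0}
  B7 = {t1}
s0 ∈ B0, t0 ∈ B6 → different blocks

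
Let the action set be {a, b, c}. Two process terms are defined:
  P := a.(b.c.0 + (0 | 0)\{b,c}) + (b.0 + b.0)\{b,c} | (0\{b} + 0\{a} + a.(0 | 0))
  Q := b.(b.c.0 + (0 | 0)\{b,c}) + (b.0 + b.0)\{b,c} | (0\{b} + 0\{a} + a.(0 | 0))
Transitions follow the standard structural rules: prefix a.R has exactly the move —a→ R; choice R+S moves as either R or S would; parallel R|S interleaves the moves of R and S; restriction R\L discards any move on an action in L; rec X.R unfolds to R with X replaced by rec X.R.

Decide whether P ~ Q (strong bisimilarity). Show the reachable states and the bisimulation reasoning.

P's transition system — 5 states:
  m0 = a.(b.c.0 + (0 | 0)\{b,c}) + (b.0 + b.0)\{b,c} | (0\{b} + 0\{a} + a.(0 | 0)) | -a-> m1, -a-> m2
  m1 = (b.0 + b.0)\{b,c} | (0 | 0) | ·
  m2 = b.c.0 + (0 | 0)\{b,c} | -b-> m3
  m3 = c.0 | -c-> m4
  m4 = 0 | ·
Q's transition system — 5 states:
  n0 = b.(b.c.0 + (0 | 0)\{b,c}) + (b.0 + b.0)\{b,c} | (0\{b} + 0\{a} + a.(0 | 0)) | -a-> n1, -b-> n2
  n1 = (b.0 + b.0)\{b,c} | (0 | 0) | ·
  n2 = b.c.0 + (0 | 0)\{b,c} | -b-> n3
  n3 = c.0 | -c-> n4
  n4 = 0 | ·
Bisimilarity quotient blocks:
  B0 = {m0}
  B1 = {m1, m4, n1, n4}
  B2 = {m2, n2}
  B3 = {m3, n3}
  B4 = {n0}
m0 ∈ B0, n0 ∈ B4 → different blocks

not bisimilar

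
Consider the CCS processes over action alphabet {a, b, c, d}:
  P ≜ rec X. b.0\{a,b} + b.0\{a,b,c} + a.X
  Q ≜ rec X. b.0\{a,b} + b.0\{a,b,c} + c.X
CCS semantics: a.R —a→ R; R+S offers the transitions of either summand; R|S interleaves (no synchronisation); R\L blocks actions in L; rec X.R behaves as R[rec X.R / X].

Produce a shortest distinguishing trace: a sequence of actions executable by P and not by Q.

a

Reachable graph of P (3 states):
  u0 = rec X. b.0\{a,b} + b.0\{a,b,c} + a.X has moves —a→ u0, —b→ u1, —b→ u2
  u1 = 0\{a,b,c} has moves deadlocked
  u2 = 0\{a,b} has moves deadlocked
Reachable graph of Q (3 states):
  v0 = rec X. b.0\{a,b} + b.0\{a,b,c} + c.X has moves —b→ v1, —b→ v2, —c→ v0
  v1 = 0\{a,b,c} has moves deadlocked
  v2 = 0\{a,b} has moves deadlocked
Trace ⟨a⟩ through P, begin at {u0}:
  [1] a ⇒ {u0}
  ✓ P
Trace ⟨a⟩ through Q, begin at {v0}:
  [1] a ⇒ no successor for Q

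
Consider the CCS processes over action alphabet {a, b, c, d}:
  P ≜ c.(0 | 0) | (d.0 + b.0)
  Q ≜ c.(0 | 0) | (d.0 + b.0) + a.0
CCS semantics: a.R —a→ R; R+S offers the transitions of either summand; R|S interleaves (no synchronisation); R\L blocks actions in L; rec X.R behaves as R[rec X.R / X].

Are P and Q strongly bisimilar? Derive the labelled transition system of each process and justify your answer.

LTS(P): 4 reachable states
  u0 = c.(0 | 0) | (d.0 + b.0) | -b-> u1, -c-> u2, -d-> u1
  u1 = c.(0 | 0) | 0 | -c-> u3
  u2 = 0 | 0 | (d.0 + b.0) | -b-> u3, -d-> u3
  u3 = 0 | 0 | 0 | deadlocked
LTS(Q): 5 reachable states
  v0 = c.(0 | 0) | (d.0 + b.0) + a.0 | -a-> v1, -b-> v2, -c-> v3, -d-> v2
  v1 = 0 | deadlocked
  v2 = c.(0 | 0) | 0 | -c-> v4
  v3 = 0 | 0 | (d.0 + b.0) | -b-> v4, -d-> v4
  v4 = 0 | 0 | 0 | deadlocked
Bisimilarity quotient blocks:
  B0 = {u0}
  B1 = {u2, v3}
  B2 = {u3, v1, v4}
  B3 = {u1, v2}
  B4 = {v0}
u0 ∈ B0, v0 ∈ B4 → different blocks

P ≁ Q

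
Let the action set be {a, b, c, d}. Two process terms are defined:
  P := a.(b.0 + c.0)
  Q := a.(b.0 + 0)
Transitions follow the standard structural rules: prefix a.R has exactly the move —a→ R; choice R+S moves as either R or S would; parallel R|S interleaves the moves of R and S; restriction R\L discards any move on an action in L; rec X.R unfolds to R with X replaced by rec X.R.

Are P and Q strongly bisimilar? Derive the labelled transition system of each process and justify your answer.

Reachable graph of P (3 states):
  s0 = a.(b.0 + c.0) has moves -a-> s1
  s1 = b.0 + c.0 has moves -b-> s2, -c-> s2
  s2 = 0 has moves deadlocked
Reachable graph of Q (3 states):
  t0 = a.(b.0 + 0) has moves -a-> t1
  t1 = b.0 + 0 has moves -b-> t2
  t2 = 0 has moves deadlocked
Partition-refinement fixed point:
  B0 = {s0}
  B1 = {s1}
  B2 = {s2, t2}
  B3 = {t0}
  B4 = {t1}
s0 ∈ B0, t0 ∈ B3 → different blocks

NO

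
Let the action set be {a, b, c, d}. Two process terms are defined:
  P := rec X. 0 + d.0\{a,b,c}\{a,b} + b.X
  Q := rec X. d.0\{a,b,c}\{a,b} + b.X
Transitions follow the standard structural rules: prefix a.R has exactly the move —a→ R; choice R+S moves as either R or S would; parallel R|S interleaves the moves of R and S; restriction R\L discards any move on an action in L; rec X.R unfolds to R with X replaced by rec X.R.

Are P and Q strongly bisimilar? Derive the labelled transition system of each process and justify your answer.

Reachable graph of P (2 states):
  p0 = rec X. 0 + d.0\{a,b,c}\{a,b} + b.X ⊢ —b→ p0, —d→ p1
  p1 = 0\{a,b,c}\{a,b} ⊢ ∅
Reachable graph of Q (2 states):
  q0 = rec X. d.0\{a,b,c}\{a,b} + b.X ⊢ —b→ q0, —d→ q1
  q1 = 0\{a,b,c}\{a,b} ⊢ ∅
Bisimilarity quotient blocks:
  B0 = {p0, q0}
  B1 = {p1, q1}
p0 ∈ B0, q0 ∈ B0 → same block

bisimilar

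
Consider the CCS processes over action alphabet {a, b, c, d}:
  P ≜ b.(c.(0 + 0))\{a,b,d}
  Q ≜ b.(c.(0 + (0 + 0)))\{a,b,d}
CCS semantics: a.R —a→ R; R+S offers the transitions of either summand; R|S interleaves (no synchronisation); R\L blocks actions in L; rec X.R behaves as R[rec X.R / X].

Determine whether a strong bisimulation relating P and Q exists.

bisimilar

P's transition system — 3 states:
  p0 = b.(c.(0 + 0))\{a,b,d} → --b--▸ p1
  p1 = (c.(0 + 0))\{a,b,d} → --c--▸ p2
  p2 = (0 + 0)\{a,b,d} → stopped
Q's transition system — 3 states:
  q0 = b.(c.(0 + (0 + 0)))\{a,b,d} → --b--▸ q1
  q1 = (c.(0 + (0 + 0)))\{a,b,d} → --c--▸ q2
  q2 = (0 + (0 + 0))\{a,b,d} → stopped
Bisimilarity quotient blocks:
  B0 = {p0, q0}
  B1 = {p1, q1}
  B2 = {p2, q2}
p0 ∈ B0, q0 ∈ B0 → same block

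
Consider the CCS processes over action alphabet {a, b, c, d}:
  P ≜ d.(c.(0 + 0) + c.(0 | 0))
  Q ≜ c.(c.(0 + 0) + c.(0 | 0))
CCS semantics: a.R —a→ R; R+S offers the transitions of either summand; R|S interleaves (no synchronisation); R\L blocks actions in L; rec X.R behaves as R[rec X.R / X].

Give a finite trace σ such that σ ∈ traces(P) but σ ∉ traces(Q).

d

Reachable graph of P (4 states):
  m0 = d.(c.(0 + 0) + c.(0 | 0)) has moves -d-> m1
  m1 = c.(0 + 0) + c.(0 | 0) has moves -c-> m2, -c-> m3
  m2 = 0 + 0 has moves (no moves)
  m3 = 0 | 0 has moves (no moves)
Reachable graph of Q (4 states):
  n0 = c.(c.(0 + 0) + c.(0 | 0)) has moves -c-> n1
  n1 = c.(0 + 0) + c.(0 | 0) has moves -c-> n2, -c-> n3
  n2 = 0 + 0 has moves (no moves)
  n3 = 0 | 0 has moves (no moves)
Executing d from P (initial set {m0}):
  after d @ step 1: {m1}
  P completes σ.
Executing d from Q (initial set {n0}):
  after d @ step 1: ∅ (Q stuck)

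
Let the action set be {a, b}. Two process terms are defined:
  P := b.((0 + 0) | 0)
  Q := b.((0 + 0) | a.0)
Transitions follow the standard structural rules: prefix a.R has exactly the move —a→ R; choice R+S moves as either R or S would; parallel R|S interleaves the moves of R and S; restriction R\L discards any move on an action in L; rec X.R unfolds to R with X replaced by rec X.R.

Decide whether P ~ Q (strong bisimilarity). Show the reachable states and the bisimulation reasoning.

Reachable graph of P (2 states):
  u0 = b.((0 + 0) | 0) | =b=> u1
  u1 = (0 + 0) | 0 | ∅
Reachable graph of Q (3 states):
  v0 = b.((0 + 0) | a.0) | =b=> v1
  v1 = (0 + 0) | a.0 | =a=> v2
  v2 = (0 + 0) | 0 | ∅
Bisimilarity quotient blocks:
  B0 = {u0}
  B1 = {u1, v2}
  B2 = {v0}
  B3 = {v1}
u0 ∈ B0, v0 ∈ B2 → different blocks

NO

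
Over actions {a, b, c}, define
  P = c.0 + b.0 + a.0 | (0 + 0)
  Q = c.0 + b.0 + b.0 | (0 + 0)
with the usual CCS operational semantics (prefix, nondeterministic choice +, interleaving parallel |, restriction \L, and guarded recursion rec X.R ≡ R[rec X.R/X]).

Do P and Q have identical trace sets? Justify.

trace-distinct — witness ⟨a⟩

Reachable graph of P (3 states):
  u0 = c.0 + b.0 + a.0 | (0 + 0) ⊢ ··a··> u1, ··b··> u2, ··c··> u2
  u1 = 0 | (0 + 0) ⊢ (no moves)
  u2 = 0 ⊢ (no moves)
Reachable graph of Q (3 states):
  v0 = c.0 + b.0 + b.0 | (0 + 0) ⊢ ··b··> v1, ··b··> v2, ··c··> v1
  v1 = 0 ⊢ (no moves)
  v2 = 0 | (0 + 0) ⊢ (no moves)
Run σ = ⟨a⟩ on P: start {u0}
  step 1 (a): {u1}
  — P admits the full trace.
Run σ = ⟨a⟩ on Q: start {v0}
  step 1 (a): no successor for Q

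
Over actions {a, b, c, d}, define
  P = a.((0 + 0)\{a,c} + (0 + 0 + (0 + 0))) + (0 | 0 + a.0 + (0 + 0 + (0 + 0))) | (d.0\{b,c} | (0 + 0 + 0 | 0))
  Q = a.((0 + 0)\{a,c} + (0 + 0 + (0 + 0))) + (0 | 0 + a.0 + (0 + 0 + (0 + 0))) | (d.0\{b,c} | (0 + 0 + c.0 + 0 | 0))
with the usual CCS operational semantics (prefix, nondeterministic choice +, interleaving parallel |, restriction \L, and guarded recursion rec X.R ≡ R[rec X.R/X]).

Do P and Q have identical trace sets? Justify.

Reachable graph of P (5 states):
  u0 = a.((0 + 0)\{a,c} + (0 + 0 + (0 + 0))) + (0 | 0 + a.0 + (0 + 0 + (0 + 0))) | (d.0\{b,c} | (0 + 0 + 0 | 0)) has moves -a-> u1, -a-> u2, -d-> u3
  u1 = (0 + 0)\{a,c} + (0 + 0 + (0 + 0)) has moves deadlocked
  u2 = 0 | (d.0\{b,c} | (0 + 0 + 0 | 0)) has moves -d-> u4
  u3 = (0 | 0 + a.0 + (0 + 0 + (0 + 0))) | (0\{b,c} | (0 + 0 + 0 | 0)) has moves -a-> u4
  u4 = 0 | (0\{b,c} | (0 + 0 + 0 | 0)) has moves deadlocked
Reachable graph of Q (9 states):
  v0 = a.((0 + 0)\{a,c} + (0 + 0 + (0 + 0))) + (0 | 0 + a.0 + (0 + 0 + (0 + 0))) | (d.0\{b,c} | (0 + 0 + c.0 + 0 | 0)) has moves -a-> v1, -a-> v2, -c-> v3, -d-> v4
  v1 = (0 + 0)\{a,c} + (0 + 0 + (0 + 0)) has moves deadlocked
  v2 = 0 | (d.0\{b,c} | (0 + 0 + c.0 + 0 | 0)) has moves -c-> v5, -d-> v6
  v3 = (0 | 0 + a.0 + (0 + 0 + (0 + 0))) | (d.0\{b,c} | 0) has moves -a-> v5, -d-> v7
  v4 = (0 | 0 + a.0 + (0 + 0 + (0 + 0))) | (0\{b,c} | (0 + 0 + c.0 + 0 | 0)) has moves -a-> v6, -c-> v7
  v5 = 0 | (d.0\{b,c} | 0) has moves -d-> v8
  v6 = 0 | (0\{b,c} | (0 + 0 + c.0 + 0 | 0)) has moves -c-> v8
  v7 = (0 | 0 + a.0 + (0 + 0 + (0 + 0))) | (0\{b,c} | 0) has moves -a-> v8
  v8 = 0 | (0\{b,c} | 0) has moves deadlocked
Trace ⟨c⟩ through Q, begin at {v0}:
  [1] c ⇒ {v3}
  Q completes σ.
Trace ⟨c⟩ through P, begin at {u0}:
  [1] c ⇒ ∅ (P stuck)

trace-distinct — witness ⟨c⟩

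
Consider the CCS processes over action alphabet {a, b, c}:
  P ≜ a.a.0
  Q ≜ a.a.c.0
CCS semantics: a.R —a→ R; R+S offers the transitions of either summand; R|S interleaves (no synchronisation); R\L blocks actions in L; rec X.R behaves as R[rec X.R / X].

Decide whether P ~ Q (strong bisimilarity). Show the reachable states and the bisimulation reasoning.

P's transition system — 3 states:
  m0 = a.a.0 :: ··a··> m1
  m1 = a.0 :: ··a··> m2
  m2 = 0 :: ∅
Q's transition system — 4 states:
  n0 = a.a.c.0 :: ··a··> n1
  n1 = a.c.0 :: ··a··> n2
  n2 = c.0 :: ··c··> n3
  n3 = 0 :: ∅
Bisimilarity quotient blocks:
  B0 = {m0}
  B1 = {m1}
  B2 = {m2, n3}
  B3 = {n0}
  B4 = {n1}
  B5 = {n2}
m0 ∈ B0, n0 ∈ B3 → different blocks

NO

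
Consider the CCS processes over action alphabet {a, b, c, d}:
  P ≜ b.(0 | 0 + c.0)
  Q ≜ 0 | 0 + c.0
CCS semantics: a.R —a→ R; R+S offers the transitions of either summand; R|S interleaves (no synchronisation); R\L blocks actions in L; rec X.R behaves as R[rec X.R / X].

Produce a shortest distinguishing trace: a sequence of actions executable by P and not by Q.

P's transition system — 3 states:
  u0 = b.(0 | 0 + c.0) | —b→ u1
  u1 = 0 | 0 + c.0 | —c→ u2
  u2 = 0 | deadlocked
Q's transition system — 2 states:
  v0 = 0 | 0 + c.0 | —c→ v1
  v1 = 0 | deadlocked
Executing b from P (initial set {u0}):
  [1] b ⇒ {u1}
  P completes σ.
Executing b from Q (initial set {v0}):
  [1] b ⇒ no successor for Q

b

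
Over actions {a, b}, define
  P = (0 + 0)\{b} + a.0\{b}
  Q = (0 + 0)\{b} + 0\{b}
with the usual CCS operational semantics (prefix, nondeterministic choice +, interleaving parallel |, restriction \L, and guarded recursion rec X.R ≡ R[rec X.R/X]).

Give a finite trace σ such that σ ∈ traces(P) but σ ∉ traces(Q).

a

P's transition system — 2 states:
  m0 = (0 + 0)\{b} + a.0\{b} has moves ··a··> m1
  m1 = 0\{b} has moves (no moves)
Q's transition system — 1 states:
  n0 = (0 + 0)\{b} + 0\{b} has moves (no moves)
Run σ = ⟨a⟩ on P: start {m0}
  step 1 (a): {m1}
  P completes σ.
Run σ = ⟨a⟩ on Q: start {n0}
  step 1 (a): no successor for Q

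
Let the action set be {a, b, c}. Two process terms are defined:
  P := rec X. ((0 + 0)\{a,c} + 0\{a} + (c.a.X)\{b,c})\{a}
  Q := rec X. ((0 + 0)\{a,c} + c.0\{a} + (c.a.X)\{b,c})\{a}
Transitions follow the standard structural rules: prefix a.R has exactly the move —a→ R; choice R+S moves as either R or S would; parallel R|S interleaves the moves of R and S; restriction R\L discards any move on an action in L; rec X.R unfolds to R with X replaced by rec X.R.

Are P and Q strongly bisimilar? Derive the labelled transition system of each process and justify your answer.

LTS(P): 1 reachable states
  p0 = rec X. ((0 + 0)\{a,c} + 0\{a} + (c.a.X)\{b,c})\{a} :: ·
LTS(Q): 2 reachable states
  q0 = rec X. ((0 + 0)\{a,c} + c.0\{a} + (c.a.X)\{b,c})\{a} :: —c→ q1
  q1 = 0\{a}\{a} :: ·
Coarsest stable partition (strong bisimilarity classes):
  B0 = {p0, q1}
  B1 = {q0}
p0 ∈ B0, q0 ∈ B1 → different blocks

P ≁ Q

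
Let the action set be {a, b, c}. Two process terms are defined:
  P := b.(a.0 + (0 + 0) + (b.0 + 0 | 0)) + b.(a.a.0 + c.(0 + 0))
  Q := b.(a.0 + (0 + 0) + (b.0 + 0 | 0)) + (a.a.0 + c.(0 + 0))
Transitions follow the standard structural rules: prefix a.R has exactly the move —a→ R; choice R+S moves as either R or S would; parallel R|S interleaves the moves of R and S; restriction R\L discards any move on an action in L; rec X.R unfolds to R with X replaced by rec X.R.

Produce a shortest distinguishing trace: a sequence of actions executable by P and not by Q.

Reachable graph of P (6 states):
  m0 = b.(a.0 + (0 + 0) + (b.0 + 0 | 0)) + b.(a.a.0 + c.(0 + 0)) | —b→ m1, —b→ m2
  m1 = a.0 + (0 + 0) + (b.0 + 0 | 0) | —a→ m3, —b→ m3
  m2 = a.a.0 + c.(0 + 0) | —a→ m4, —c→ m5
  m3 = 0 | ∅
  m4 = a.0 | —a→ m3
  m5 = 0 + 0 | ∅
Reachable graph of Q (5 states):
  n0 = b.(a.0 + (0 + 0) + (b.0 + 0 | 0)) + (a.a.0 + c.(0 + 0)) | —a→ n1, —b→ n2, —c→ n3
  n1 = a.0 | —a→ n4
  n2 = a.0 + (0 + 0) + (b.0 + 0 | 0) | —a→ n4, —b→ n4
  n3 = 0 + 0 | ∅
  n4 = 0 | ∅
Executing bc from P (initial set {m0}):
  [1] b ⇒ {m1, m2}
  [2] c ⇒ {m5}
  P completes σ.
Executing bc from Q (initial set {n0}):
  [1] b ⇒ {n2}
  [2] c ⇒ ∅ (Q stuck)

bc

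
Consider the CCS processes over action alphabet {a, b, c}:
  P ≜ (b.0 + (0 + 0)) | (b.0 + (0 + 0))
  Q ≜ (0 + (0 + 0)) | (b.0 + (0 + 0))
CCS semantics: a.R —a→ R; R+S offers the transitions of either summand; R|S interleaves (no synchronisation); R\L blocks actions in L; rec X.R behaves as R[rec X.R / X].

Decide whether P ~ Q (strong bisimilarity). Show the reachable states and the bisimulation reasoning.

P's transition system — 4 states:
  s0 = (b.0 + (0 + 0)) | (b.0 + (0 + 0)) has moves -b-> s1, -b-> s2
  s1 = (b.0 + (0 + 0)) | 0 has moves -b-> s3
  s2 = 0 | (b.0 + (0 + 0)) has moves -b-> s3
  s3 = 0 | 0 has moves ·
Q's transition system — 2 states:
  t0 = (0 + (0 + 0)) | (b.0 + (0 + 0)) has moves -b-> t1
  t1 = (0 + (0 + 0)) | 0 has moves ·
Partition-refinement fixed point:
  B0 = {s0}
  B1 = {s1, s2, t0}
  B2 = {s3, t1}
s0 ∈ B0, t0 ∈ B1 → different blocks

NO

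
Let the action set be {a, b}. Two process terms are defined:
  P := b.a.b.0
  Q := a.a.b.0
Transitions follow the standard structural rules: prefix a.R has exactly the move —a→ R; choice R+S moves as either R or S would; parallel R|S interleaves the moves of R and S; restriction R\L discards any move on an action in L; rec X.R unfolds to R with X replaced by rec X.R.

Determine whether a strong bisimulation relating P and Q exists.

NO

Reachable graph of P (4 states):
  s0 = b.a.b.0 has moves ··b··> s1
  s1 = a.b.0 has moves ··a··> s2
  s2 = b.0 has moves ··b··> s3
  s3 = 0 has moves ∅
Reachable graph of Q (4 states):
  t0 = a.a.b.0 has moves ··a··> t1
  t1 = a.b.0 has moves ··a··> t2
  t2 = b.0 has moves ··b··> t3
  t3 = 0 has moves ∅
Partition-refinement fixed point:
  B0 = {s0}
  B1 = {s1, t1}
  B2 = {s2, t2}
  B3 = {s3, t3}
  B4 = {t0}
s0 ∈ B0, t0 ∈ B4 → different blocks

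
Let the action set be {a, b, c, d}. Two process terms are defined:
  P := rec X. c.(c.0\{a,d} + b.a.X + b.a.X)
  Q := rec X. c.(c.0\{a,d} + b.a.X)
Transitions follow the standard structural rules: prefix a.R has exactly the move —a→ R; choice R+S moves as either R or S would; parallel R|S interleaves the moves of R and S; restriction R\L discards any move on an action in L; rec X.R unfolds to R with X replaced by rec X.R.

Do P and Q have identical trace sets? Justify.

LTS(P): 4 reachable states
  u0 = rec X. c.(c.0\{a,d} + b.a.X + b.a.X) | --c--▸ u1
  u1 = c.0\{a,d} + b.a.(rec X. c.(c.0\{a,d} + b.a.X + b.a.X)) + b.a.(rec X. c.(c.0\{a,d} + b.a.X + b.a.X)) | --b--▸ u2, --c--▸ u3
  u2 = a.(rec X. c.(c.0\{a,d} + b.a.X + b.a.X)) | --a--▸ u0
  u3 = 0\{a,d} | ∅
LTS(Q): 4 reachable states
  v0 = rec X. c.(c.0\{a,d} + b.a.X) | --c--▸ v1
  v1 = c.0\{a,d} + b.a.(rec X. c.(c.0\{a,d} + b.a.X)) | --b--▸ v2, --c--▸ v3
  v2 = a.(rec X. c.(c.0\{a,d} + b.a.X)) | --a--▸ v0
  v3 = 0\{a,d} | ∅
Coarsest stable partition (strong bisimilarity classes):
  B0 = {u0, v0}
  B1 = {u1, v1}
  B2 = {u2, v2}
  B3 = {u3, v3}
u0 ∈ B0, v0 ∈ B0 → same block
Bisimilar ⇒ trace-equivalent.

trace-equivalent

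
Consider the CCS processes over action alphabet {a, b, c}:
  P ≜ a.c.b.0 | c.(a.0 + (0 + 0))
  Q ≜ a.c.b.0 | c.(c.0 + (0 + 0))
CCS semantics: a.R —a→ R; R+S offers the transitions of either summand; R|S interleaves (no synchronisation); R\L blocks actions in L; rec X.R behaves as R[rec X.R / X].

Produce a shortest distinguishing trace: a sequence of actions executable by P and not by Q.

LTS(P): 12 reachable states
  p0 = a.c.b.0 | c.(a.0 + (0 + 0)) → --a--▸ p1, --c--▸ p2
  p1 = c.b.0 | c.(a.0 + (0 + 0)) → --c--▸ p3, --c--▸ p4
  p2 = a.c.b.0 | (a.0 + (0 + 0)) → --a--▸ p4, --a--▸ p5
  p3 = b.0 | c.(a.0 + (0 + 0)) → --b--▸ p6, --c--▸ p7
  p4 = c.b.0 | (a.0 + (0 + 0)) → --a--▸ p8, --c--▸ p7
  p5 = a.c.b.0 | 0 → --a--▸ p8
  p6 = 0 | c.(a.0 + (0 + 0)) → --c--▸ p9
  p7 = b.0 | (a.0 + (0 + 0)) → --a--▸ p10, --b--▸ p9
  p8 = c.b.0 | 0 → --c--▸ p10
  p9 = 0 | (a.0 + (0 + 0)) → --a--▸ p11
  p10 = b.0 | 0 → --b--▸ p11
  p11 = 0 | 0 → stopped
LTS(Q): 12 reachable states
  q0 = a.c.b.0 | c.(c.0 + (0 + 0)) → --a--▸ q1, --c--▸ q2
  q1 = c.b.0 | c.(c.0 + (0 + 0)) → --c--▸ q3, --c--▸ q4
  q2 = a.c.b.0 | (c.0 + (0 + 0)) → --a--▸ q4, --c--▸ q5
  q3 = b.0 | c.(c.0 + (0 + 0)) → --b--▸ q6, --c--▸ q7
  q4 = c.b.0 | (c.0 + (0 + 0)) → --c--▸ q7, --c--▸ q8
  q5 = a.c.b.0 | 0 → --a--▸ q8
  q6 = 0 | c.(c.0 + (0 + 0)) → --c--▸ q9
  q7 = b.0 | (c.0 + (0 + 0)) → --b--▸ q9, --c--▸ q10
  q8 = c.b.0 | 0 → --c--▸ q10
  q9 = 0 | (c.0 + (0 + 0)) → --c--▸ q11
  q10 = b.0 | 0 → --b--▸ q11
  q11 = 0 | 0 → stopped
Executing aca from P (initial set {p0}):
  after a @ step 1: {p1}
  after c @ step 2: {p3, p4}
  after a @ step 3: {p8}
  ✓ P
Executing aca from Q (initial set {q0}):
  after a @ step 1: {q1}
  after c @ step 2: {q3, q4}
  after a @ step 3: ∅  — Q cannot continue

aca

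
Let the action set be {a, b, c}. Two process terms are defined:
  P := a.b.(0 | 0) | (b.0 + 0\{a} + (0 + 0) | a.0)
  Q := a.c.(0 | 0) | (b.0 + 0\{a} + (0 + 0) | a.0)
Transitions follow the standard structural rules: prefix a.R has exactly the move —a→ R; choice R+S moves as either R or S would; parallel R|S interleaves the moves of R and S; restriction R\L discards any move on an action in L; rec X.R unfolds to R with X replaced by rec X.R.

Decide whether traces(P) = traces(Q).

NO — witness ⟨aab⟩

Reachable graph of P (9 states):
  u0 = a.b.(0 | 0) | (b.0 + 0\{a} + (0 + 0) | a.0) :: -a-> u1, -a-> u2, -b-> u3
  u1 = a.b.(0 | 0) | ((0 + 0) | 0) :: -a-> u4
  u2 = b.(0 | 0) | (b.0 + 0\{a} + (0 + 0) | a.0) :: -a-> u4, -b-> u5, -b-> u6
  u3 = a.b.(0 | 0) | 0 :: -a-> u6
  u4 = b.(0 | 0) | ((0 + 0) | 0) :: -b-> u7
  u5 = 0 | 0 | (b.0 + 0\{a} + (0 + 0) | a.0) :: -a-> u7, -b-> u8
  u6 = b.(0 | 0) | 0 :: -b-> u8
  u7 = 0 | 0 | ((0 + 0) | 0) :: ·
  u8 = 0 | 0 | 0 :: ·
Reachable graph of Q (9 states):
  v0 = a.c.(0 | 0) | (b.0 + 0\{a} + (0 + 0) | a.0) :: -a-> v1, -a-> v2, -b-> v3
  v1 = a.c.(0 | 0) | ((0 + 0) | 0) :: -a-> v4
  v2 = c.(0 | 0) | (b.0 + 0\{a} + (0 + 0) | a.0) :: -a-> v4, -b-> v5, -c-> v6
  v3 = a.c.(0 | 0) | 0 :: -a-> v5
  v4 = c.(0 | 0) | ((0 + 0) | 0) :: -c-> v7
  v5 = c.(0 | 0) | 0 :: -c-> v8
  v6 = 0 | 0 | (b.0 + 0\{a} + (0 + 0) | a.0) :: -a-> v7, -b-> v8
  v7 = 0 | 0 | ((0 + 0) | 0) :: ·
  v8 = 0 | 0 | 0 :: ·
Run σ = ⟨aab⟩ on P: start {u0}
  after a @ step 1: {u1, u2}
  after a @ step 2: {u4}
  after b @ step 3: {u7}
  P completes σ.
Run σ = ⟨aab⟩ on Q: start {v0}
  after a @ step 1: {v1, v2}
  after a @ step 2: {v4}
  after b @ step 3: no successor for Q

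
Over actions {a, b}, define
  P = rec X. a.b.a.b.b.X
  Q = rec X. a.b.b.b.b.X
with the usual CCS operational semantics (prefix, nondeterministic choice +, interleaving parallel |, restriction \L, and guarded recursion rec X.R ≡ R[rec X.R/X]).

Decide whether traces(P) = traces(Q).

P's transition system — 5 states:
  m0 = rec X. a.b.a.b.b.X | --a--▸ m1
  m1 = b.a.b.b.(rec X. a.b.a.b.b.X) | --b--▸ m2
  m2 = a.b.b.(rec X. a.b.a.b.b.X) | --a--▸ m3
  m3 = b.b.(rec X. a.b.a.b.b.X) | --b--▸ m4
  m4 = b.(rec X. a.b.a.b.b.X) | --b--▸ m0
Q's transition system — 5 states:
  n0 = rec X. a.b.b.b.b.X | --a--▸ n1
  n1 = b.b.b.b.(rec X. a.b.b.b.b.X) | --b--▸ n2
  n2 = b.b.b.(rec X. a.b.b.b.b.X) | --b--▸ n3
  n3 = b.b.(rec X. a.b.b.b.b.X) | --b--▸ n4
  n4 = b.(rec X. a.b.b.b.b.X) | --b--▸ n0
Trace ⟨aba⟩ through P, begin at {m0}:
  [1] a ⇒ {m1}
  [2] b ⇒ {m2}
  [3] a ⇒ {m3}
  P completes σ.
Trace ⟨aba⟩ through Q, begin at {n0}:
  [1] a ⇒ {n1}
  [2] b ⇒ {n2}
  [3] a ⇒ no successor for Q

NO — witness ⟨aba⟩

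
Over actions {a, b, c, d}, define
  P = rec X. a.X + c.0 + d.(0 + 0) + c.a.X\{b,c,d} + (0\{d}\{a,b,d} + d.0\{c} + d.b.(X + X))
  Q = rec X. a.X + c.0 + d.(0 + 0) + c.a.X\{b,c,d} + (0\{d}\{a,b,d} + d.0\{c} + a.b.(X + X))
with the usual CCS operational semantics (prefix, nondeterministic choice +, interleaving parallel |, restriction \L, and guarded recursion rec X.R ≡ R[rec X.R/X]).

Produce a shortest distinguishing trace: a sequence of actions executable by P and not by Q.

db

LTS(P): 8 reachable states
  p0 = rec X. a.X + c.0 + d.(0 + 0) + c.a.X\{b,c,d} + (0\{d}\{a,b,d} + d.0\{c} + d.b.(X + X)) :: ··a··> p0, ··c··> p1, ··c··> p2, ··d··> p3, ··d··> p4, ··d··> p5
  p1 = 0 :: ∅
  p2 = a.(rec X. a.X + c.0 + d.(0 + 0) + c.a.X\{b,c,d} + (0\{d}\{a,b,d} + d.0\{c} + d.b.(X + X)))\{b,c,d} :: ··a··> p6
  p3 = 0 + 0 :: ∅
  p4 = 0\{c} :: ∅
  p5 = b.((rec X. a.X + c.0 + d.(0 + 0) + c.a.X\{b,c,d} + (0\{d}\{a,b,d} + d.0\{c} + d.b.(X + X))) + (rec X. a.X + c.0 + d.(0 + 0) + c.a.X\{b,c,d} + (0\{d}\{a,b,d} + d.0\{c} + d.b.(X + X)))) :: ··b··> p7
  p6 = (rec X. a.X + c.0 + d.(0 + 0) + c.a.X\{b,c,d} + (0\{d}\{a,b,d} + d.0\{c} + d.b.(X + X)))\{b,c,d} :: ··a··> p6
  p7 = (rec X. a.X + c.0 + d.(0 + 0) + c.a.X\{b,c,d} + (0\{d}\{a,b,d} + d.0\{c} + d.b.(X + X))) + (rec X. a.X + c.0 + d.(0 + 0) + c.a.X\{b,c,d} + (0\{d}\{a,b,d} + d.0\{c} + d.b.(X + X))) :: ··a··> p0, ··c··> p1, ··c··> p2, ··d··> p3, ··d··> p4, ··d··> p5
LTS(Q): 9 reachable states
  q0 = rec X. a.X + c.0 + d.(0 + 0) + c.a.X\{b,c,d} + (0\{d}\{a,b,d} + d.0\{c} + a.b.(X + X)) :: ··a··> q0, ··a··> q1, ··c··> q2, ··c··> q3, ··d··> q4, ··d··> q5
  q1 = b.((rec X. a.X + c.0 + d.(0 + 0) + c.a.X\{b,c,d} + (0\{d}\{a,b,d} + d.0\{c} + a.b.(X + X))) + (rec X. a.X + c.0 + d.(0 + 0) + c.a.X\{b,c,d} + (0\{d}\{a,b,d} + d.0\{c} + a.b.(X + X)))) :: ··b··> q6
  q2 = 0 :: ∅
  q3 = a.(rec X. a.X + c.0 + d.(0 + 0) + c.a.X\{b,c,d} + (0\{d}\{a,b,d} + d.0\{c} + a.b.(X + X)))\{b,c,d} :: ··a··> q7
  q4 = 0 + 0 :: ∅
  q5 = 0\{c} :: ∅
  q6 = (rec X. a.X + c.0 + d.(0 + 0) + c.a.X\{b,c,d} + (0\{d}\{a,b,d} + d.0\{c} + a.b.(X + X))) + (rec X. a.X + c.0 + d.(0 + 0) + c.a.X\{b,c,d} + (0\{d}\{a,b,d} + d.0\{c} + a.b.(X + X))) :: ··a··> q0, ··a··> q1, ··c··> q2, ··c··> q3, ··d··> q4, ··d··> q5
  q7 = (rec X. a.X + c.0 + d.(0 + 0) + c.a.X\{b,c,d} + (0\{d}\{a,b,d} + d.0\{c} + a.b.(X + X)))\{b,c,d} :: ··a··> q7, ··a··> q8
  q8 = (b.((rec X. a.X + c.0 + d.(0 + 0) + c.a.X\{b,c,d} + (0\{d}\{a,b,d} + d.0\{c} + a.b.(X + X))) + (rec X. a.X + c.0 + d.(0 + 0) + c.a.X\{b,c,d} + (0\{d}\{a,b,d} + d.0\{c} + a.b.(X + X)))))\{b,c,d} :: ∅
Run σ = ⟨db⟩ on P: start {p0}
  after d @ step 1: {p3, p4, p5}
  after b @ step 2: {p7}
  — P admits the full trace.
Run σ = ⟨db⟩ on Q: start {q0}
  after d @ step 1: {q4, q5}
  after b @ step 2: no successor for Q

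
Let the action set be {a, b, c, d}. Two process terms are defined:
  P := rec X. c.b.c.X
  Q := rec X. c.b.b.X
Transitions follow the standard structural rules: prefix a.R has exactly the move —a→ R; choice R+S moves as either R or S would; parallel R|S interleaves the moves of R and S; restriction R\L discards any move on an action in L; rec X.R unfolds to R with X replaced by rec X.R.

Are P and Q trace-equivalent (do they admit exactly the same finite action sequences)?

traces(P) ≠ traces(Q) — witness ⟨cbc⟩

P's transition system — 3 states:
  p0 = rec X. c.b.c.X ⊢ —c→ p1
  p1 = b.c.(rec X. c.b.c.X) ⊢ —b→ p2
  p2 = c.(rec X. c.b.c.X) ⊢ —c→ p0
Q's transition system — 3 states:
  q0 = rec X. c.b.b.X ⊢ —c→ q1
  q1 = b.b.(rec X. c.b.b.X) ⊢ —b→ q2
  q2 = b.(rec X. c.b.b.X) ⊢ —b→ q0
Trace ⟨cbc⟩ through P, begin at {p0}:
  [1] c ⇒ {p1}
  [2] b ⇒ {p2}
  [3] c ⇒ {p0}
  — P admits the full trace.
Trace ⟨cbc⟩ through Q, begin at {q0}:
  [1] c ⇒ {q1}
  [2] b ⇒ {q2}
  [3] c ⇒ ∅ (Q stuck)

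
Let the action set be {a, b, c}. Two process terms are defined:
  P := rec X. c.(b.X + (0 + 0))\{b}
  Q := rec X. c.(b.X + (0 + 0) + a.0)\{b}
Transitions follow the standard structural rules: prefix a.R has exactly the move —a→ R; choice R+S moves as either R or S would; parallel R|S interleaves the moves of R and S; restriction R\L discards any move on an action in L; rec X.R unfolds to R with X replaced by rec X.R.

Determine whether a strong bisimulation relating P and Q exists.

Reachable graph of P (2 states):
  u0 = rec X. c.(b.X + (0 + 0))\{b} :: --c--▸ u1
  u1 = (b.(rec X. c.(b.X + (0 + 0))\{b}) + (0 + 0))\{b} :: ∅
Reachable graph of Q (3 states):
  v0 = rec X. c.(b.X + (0 + 0) + a.0)\{b} :: --c--▸ v1
  v1 = (b.(rec X. c.(b.X + (0 + 0) + a.0)\{b}) + (0 + 0) + a.0)\{b} :: --a--▸ v2
  v2 = 0\{b} :: ∅
Partition-refinement fixed point:
  B0 = {u0}
  B1 = {u1, v2}
  B2 = {v0}
  B3 = {v1}
u0 ∈ B0, v0 ∈ B2 → different blocks

P ≁ Q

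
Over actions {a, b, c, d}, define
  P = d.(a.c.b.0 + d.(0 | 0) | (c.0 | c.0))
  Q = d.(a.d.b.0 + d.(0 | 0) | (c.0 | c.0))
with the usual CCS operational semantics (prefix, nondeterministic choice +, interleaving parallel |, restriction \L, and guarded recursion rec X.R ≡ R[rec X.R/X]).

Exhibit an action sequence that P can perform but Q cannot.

Reachable graph of P (12 states):
  p0 = d.(a.c.b.0 + d.(0 | 0) | (c.0 | c.0)) ⊢ =d=> p1
  p1 = a.c.b.0 + d.(0 | 0) | (c.0 | c.0) ⊢ =a=> p2, =c=> p3, =c=> p4, =d=> p5
  p2 = c.b.0 ⊢ =c=> p6
  p3 = d.(0 | 0) | (0 | c.0) ⊢ =c=> p7, =d=> p8
  p4 = d.(0 | 0) | (c.0 | 0) ⊢ =c=> p7, =d=> p9
  p5 = 0 | 0 | (c.0 | c.0) ⊢ =c=> p8, =c=> p9
  p6 = b.0 ⊢ =b=> p10
  p7 = d.(0 | 0) | (0 | 0) ⊢ =d=> p11
  p8 = 0 | 0 | (0 | c.0) ⊢ =c=> p11
  p9 = 0 | 0 | (c.0 | 0) ⊢ =c=> p11
  p10 = 0 ⊢ stopped
  p11 = 0 | 0 | (0 | 0) ⊢ stopped
Reachable graph of Q (12 states):
  q0 = d.(a.d.b.0 + d.(0 | 0) | (c.0 | c.0)) ⊢ =d=> q1
  q1 = a.d.b.0 + d.(0 | 0) | (c.0 | c.0) ⊢ =a=> q2, =c=> q3, =c=> q4, =d=> q5
  q2 = d.b.0 ⊢ =d=> q6
  q3 = d.(0 | 0) | (0 | c.0) ⊢ =c=> q7, =d=> q8
  q4 = d.(0 | 0) | (c.0 | 0) ⊢ =c=> q7, =d=> q9
  q5 = 0 | 0 | (c.0 | c.0) ⊢ =c=> q8, =c=> q9
  q6 = b.0 ⊢ =b=> q10
  q7 = d.(0 | 0) | (0 | 0) ⊢ =d=> q11
  q8 = 0 | 0 | (0 | c.0) ⊢ =c=> q11
  q9 = 0 | 0 | (c.0 | 0) ⊢ =c=> q11
  q10 = 0 ⊢ stopped
  q11 = 0 | 0 | (0 | 0) ⊢ stopped
Run σ = ⟨dac⟩ on P: start {p0}
  step 1 (d): {p1}
  step 2 (a): {p2}
  step 3 (c): {p6}
  P completes σ.
Run σ = ⟨dac⟩ on Q: start {q0}
  step 1 (d): {q1}
  step 2 (a): {q2}
  step 3 (c): ∅ (Q stuck)

dac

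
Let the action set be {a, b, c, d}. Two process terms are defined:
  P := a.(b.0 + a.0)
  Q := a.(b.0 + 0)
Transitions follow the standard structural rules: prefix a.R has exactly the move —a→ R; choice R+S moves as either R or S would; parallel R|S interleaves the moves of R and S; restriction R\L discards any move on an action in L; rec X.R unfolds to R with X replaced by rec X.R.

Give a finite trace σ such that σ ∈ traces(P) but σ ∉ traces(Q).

LTS(P): 3 reachable states
  m0 = a.(b.0 + a.0) has moves -a-> m1
  m1 = b.0 + a.0 has moves -a-> m2, -b-> m2
  m2 = 0 has moves stopped
LTS(Q): 3 reachable states
  n0 = a.(b.0 + 0) has moves -a-> n1
  n1 = b.0 + 0 has moves -b-> n2
  n2 = 0 has moves stopped
Trace ⟨aa⟩ through P, begin at {m0}:
  [1] a ⇒ {m1}
  [2] a ⇒ {m2}
  P completes σ.
Trace ⟨aa⟩ through Q, begin at {n0}:
  [1] a ⇒ {n1}
  [2] a ⇒ no successor for Q

aa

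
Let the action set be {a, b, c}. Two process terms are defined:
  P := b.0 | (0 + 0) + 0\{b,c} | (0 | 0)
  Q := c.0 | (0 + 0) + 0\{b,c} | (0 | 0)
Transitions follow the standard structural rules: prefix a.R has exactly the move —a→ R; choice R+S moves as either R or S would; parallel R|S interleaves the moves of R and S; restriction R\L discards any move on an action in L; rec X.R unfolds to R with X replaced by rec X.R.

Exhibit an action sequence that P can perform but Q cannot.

P's transition system — 2 states:
  p0 = b.0 | (0 + 0) + 0\{b,c} | (0 | 0) :: -b-> p1
  p1 = 0 | (0 + 0) :: ∅
Q's transition system — 2 states:
  q0 = c.0 | (0 + 0) + 0\{b,c} | (0 | 0) :: -c-> q1
  q1 = 0 | (0 + 0) :: ∅
Run σ = ⟨b⟩ on P: start {p0}
  step 1 (b): {p1}
  — P admits the full trace.
Run σ = ⟨b⟩ on Q: start {q0}
  step 1 (b): ∅  — Q cannot continue

b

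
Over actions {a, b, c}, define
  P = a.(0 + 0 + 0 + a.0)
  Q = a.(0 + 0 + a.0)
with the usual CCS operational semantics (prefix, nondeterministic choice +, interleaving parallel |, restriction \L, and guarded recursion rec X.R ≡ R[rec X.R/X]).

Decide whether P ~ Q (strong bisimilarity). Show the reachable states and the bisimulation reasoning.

bisimilar

LTS(P): 3 reachable states
  p0 = a.(0 + 0 + 0 + a.0) has moves -a-> p1
  p1 = 0 + 0 + 0 + a.0 has moves -a-> p2
  p2 = 0 has moves stopped
LTS(Q): 3 reachable states
  q0 = a.(0 + 0 + a.0) has moves -a-> q1
  q1 = 0 + 0 + a.0 has moves -a-> q2
  q2 = 0 has moves stopped
Bisimilarity quotient blocks:
  B0 = {p0, q0}
  B1 = {p1, q1}
  B2 = {p2, q2}
p0 ∈ B0, q0 ∈ B0 → same block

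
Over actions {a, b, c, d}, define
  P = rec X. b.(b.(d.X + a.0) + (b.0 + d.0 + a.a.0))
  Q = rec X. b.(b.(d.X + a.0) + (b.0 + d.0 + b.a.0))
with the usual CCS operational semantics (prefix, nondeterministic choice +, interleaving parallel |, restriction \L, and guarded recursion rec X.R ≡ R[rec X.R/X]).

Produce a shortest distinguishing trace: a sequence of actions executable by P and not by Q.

ba

Reachable graph of P (5 states):
  m0 = rec X. b.(b.(d.X + a.0) + (b.0 + d.0 + a.a.0)) → —b→ m1
  m1 = b.(d.(rec X. b.(b.(d.X + a.0) + (b.0 + d.0 + a.a.0))) + a.0) + (b.0 + d.0 + a.a.0) → —a→ m2, —b→ m3, —b→ m4, —d→ m3
  m2 = a.0 → —a→ m3
  m3 = 0 → ·
  m4 = d.(rec X. b.(b.(d.X + a.0) + (b.0 + d.0 + a.a.0))) + a.0 → —a→ m3, —d→ m0
Reachable graph of Q (5 states):
  n0 = rec X. b.(b.(d.X + a.0) + (b.0 + d.0 + b.a.0)) → —b→ n1
  n1 = b.(d.(rec X. b.(b.(d.X + a.0) + (b.0 + d.0 + b.a.0))) + a.0) + (b.0 + d.0 + b.a.0) → —b→ n2, —b→ n3, —b→ n4, —d→ n2
  n2 = 0 → ·
  n3 = a.0 → —a→ n2
  n4 = d.(rec X. b.(b.(d.X + a.0) + (b.0 + d.0 + b.a.0))) + a.0 → —a→ n2, —d→ n0
Run σ = ⟨ba⟩ on P: start {m0}
  step 1 (b): {m1}
  step 2 (a): {m2}
  — P admits the full trace.
Run σ = ⟨ba⟩ on Q: start {n0}
  step 1 (b): {n1}
  step 2 (a): ∅ (Q stuck)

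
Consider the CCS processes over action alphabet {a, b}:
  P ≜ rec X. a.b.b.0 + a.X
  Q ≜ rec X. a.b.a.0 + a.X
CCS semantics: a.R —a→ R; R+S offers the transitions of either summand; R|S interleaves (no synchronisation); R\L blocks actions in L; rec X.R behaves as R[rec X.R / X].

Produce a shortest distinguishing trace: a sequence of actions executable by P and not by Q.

abb

LTS(P): 4 reachable states
  p0 = rec X. a.b.b.0 + a.X ⊢ —a→ p0, —a→ p1
  p1 = b.b.0 ⊢ —b→ p2
  p2 = b.0 ⊢ —b→ p3
  p3 = 0 ⊢ (no moves)
LTS(Q): 4 reachable states
  q0 = rec X. a.b.a.0 + a.X ⊢ —a→ q0, —a→ q1
  q1 = b.a.0 ⊢ —b→ q2
  q2 = a.0 ⊢ —a→ q3
  q3 = 0 ⊢ (no moves)
Trace ⟨abb⟩ through P, begin at {p0}:
  step 1 (a): {p0, p1}
  step 2 (b): {p2}
  step 3 (b): {p3}
  — P admits the full trace.
Trace ⟨abb⟩ through Q, begin at {q0}:
  step 1 (a): {q0, q1}
  step 2 (b): {q2}
  step 3 (b): no successor for Q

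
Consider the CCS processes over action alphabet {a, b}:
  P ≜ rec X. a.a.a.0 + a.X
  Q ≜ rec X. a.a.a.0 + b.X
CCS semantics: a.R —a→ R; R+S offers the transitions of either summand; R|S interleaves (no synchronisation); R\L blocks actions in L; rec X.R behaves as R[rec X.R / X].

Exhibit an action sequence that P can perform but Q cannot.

Reachable graph of P (4 states):
  p0 = rec X. a.a.a.0 + a.X ⊢ --a--▸ p0, --a--▸ p1
  p1 = a.a.0 ⊢ --a--▸ p2
  p2 = a.0 ⊢ --a--▸ p3
  p3 = 0 ⊢ (no moves)
Reachable graph of Q (4 states):
  q0 = rec X. a.a.a.0 + b.X ⊢ --a--▸ q1, --b--▸ q0
  q1 = a.a.0 ⊢ --a--▸ q2
  q2 = a.0 ⊢ --a--▸ q3
  q3 = 0 ⊢ (no moves)
Trace ⟨aaaa⟩ through P, begin at {p0}:
  step 1 (a): {p0, p1}
  step 2 (a): {p0, p1, p2}
  step 3 (a): {p0, p1, p2, p3}
  step 4 (a): {p0, p1, p2, p3}
  ✓ P
Trace ⟨aaaa⟩ through Q, begin at {q0}:
  step 1 (a): {q1}
  step 2 (a): {q2}
  step 3 (a): {q3}
  step 4 (a): ∅ (Q stuck)

aaaa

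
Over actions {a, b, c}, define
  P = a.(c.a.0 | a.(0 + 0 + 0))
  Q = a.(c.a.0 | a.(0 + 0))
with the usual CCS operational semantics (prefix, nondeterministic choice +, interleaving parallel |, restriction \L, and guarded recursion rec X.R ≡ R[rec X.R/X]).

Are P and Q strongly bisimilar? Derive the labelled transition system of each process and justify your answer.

bisimilar

LTS(P): 7 reachable states
  m0 = a.(c.a.0 | a.(0 + 0 + 0)) ⊢ -a-> m1
  m1 = c.a.0 | a.(0 + 0 + 0) ⊢ -a-> m2, -c-> m3
  m2 = c.a.0 | (0 + 0 + 0) ⊢ -c-> m4
  m3 = a.0 | a.(0 + 0 + 0) ⊢ -a-> m4, -a-> m5
  m4 = a.0 | (0 + 0 + 0) ⊢ -a-> m6
  m5 = 0 | a.(0 + 0 + 0) ⊢ -a-> m6
  m6 = 0 | (0 + 0 + 0) ⊢ stopped
LTS(Q): 7 reachable states
  n0 = a.(c.a.0 | a.(0 + 0)) ⊢ -a-> n1
  n1 = c.a.0 | a.(0 + 0) ⊢ -a-> n2, -c-> n3
  n2 = c.a.0 | (0 + 0) ⊢ -c-> n4
  n3 = a.0 | a.(0 + 0) ⊢ -a-> n4, -a-> n5
  n4 = a.0 | (0 + 0) ⊢ -a-> n6
  n5 = 0 | a.(0 + 0) ⊢ -a-> n6
  n6 = 0 | (0 + 0) ⊢ stopped
Partition-refinement fixed point:
  B0 = {m0, n0}
  B1 = {m1, n1}
  B2 = {m3, n3}
  B3 = {m4, m5, n4, n5}
  B4 = {m6, n6}
  B5 = {m2, n2}
m0 ∈ B0, n0 ∈ B0 → same block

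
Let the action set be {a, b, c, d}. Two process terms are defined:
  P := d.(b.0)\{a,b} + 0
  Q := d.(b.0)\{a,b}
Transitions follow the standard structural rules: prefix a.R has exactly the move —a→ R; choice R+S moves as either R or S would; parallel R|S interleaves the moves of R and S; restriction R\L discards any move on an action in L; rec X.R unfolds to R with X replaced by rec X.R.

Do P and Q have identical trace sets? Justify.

Reachable graph of P (2 states):
  p0 = d.(b.0)\{a,b} + 0 | ··d··> p1
  p1 = (b.0)\{a,b} | deadlocked
Reachable graph of Q (2 states):
  q0 = d.(b.0)\{a,b} | ··d··> q1
  q1 = (b.0)\{a,b} | deadlocked
Bisimilarity quotient blocks:
  B0 = {p0, q0}
  B1 = {p1, q1}
p0 ∈ B0, q0 ∈ B0 → same block
Bisimilar ⇒ trace-equivalent.

traces(P) = traces(Q)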